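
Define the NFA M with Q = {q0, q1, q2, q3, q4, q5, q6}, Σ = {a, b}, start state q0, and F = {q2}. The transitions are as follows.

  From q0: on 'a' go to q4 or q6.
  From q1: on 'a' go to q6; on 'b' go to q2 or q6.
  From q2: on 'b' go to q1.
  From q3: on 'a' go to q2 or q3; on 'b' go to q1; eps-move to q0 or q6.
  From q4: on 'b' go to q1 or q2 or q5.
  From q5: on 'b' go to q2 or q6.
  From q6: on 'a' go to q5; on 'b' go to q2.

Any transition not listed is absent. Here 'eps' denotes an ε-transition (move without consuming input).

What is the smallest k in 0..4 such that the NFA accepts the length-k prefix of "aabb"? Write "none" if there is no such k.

3

Start in {q0}.
Read 'a': q0→{q4, q6}; now {q4, q6}.
Read 'a': q4→∅, q6→{q5}; now {q5}.
Read 'b': q5→{q2, q6}; now {q2, q6}.
None of the earlier sets intersect F, but {q2, q6} does.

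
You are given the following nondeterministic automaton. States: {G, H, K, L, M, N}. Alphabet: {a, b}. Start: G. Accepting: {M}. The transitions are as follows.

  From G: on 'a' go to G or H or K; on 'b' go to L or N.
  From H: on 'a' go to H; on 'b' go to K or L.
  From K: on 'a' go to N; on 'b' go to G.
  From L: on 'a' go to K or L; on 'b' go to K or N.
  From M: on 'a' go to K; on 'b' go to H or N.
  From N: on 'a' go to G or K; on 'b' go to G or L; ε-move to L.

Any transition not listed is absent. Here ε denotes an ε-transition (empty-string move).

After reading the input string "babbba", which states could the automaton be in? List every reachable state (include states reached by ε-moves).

{G, H, K, L, N}

Start in {G}.
Read 'b': G→{L, N}; now {L, N}.
Read 'a': L→{K, L}, N→{G, K}; now {G, K, L}.
Read 'b': G→{L, N}, K→{G}, L→{K, N}; now {G, K, L, N}.
Read 'b': G→{L, N}, K→{G}, L→{K, N}, N→{G, L}; now {G, K, L, N}.
Read 'b': G→{L, N}, K→{G}, L→{K, N}, N→{G, L}; now {G, K, L, N}.
Read 'a': G→{G, H, K}, K→{N}, L→{K, L}, N→{G, K}; now {G, H, K, L, N}.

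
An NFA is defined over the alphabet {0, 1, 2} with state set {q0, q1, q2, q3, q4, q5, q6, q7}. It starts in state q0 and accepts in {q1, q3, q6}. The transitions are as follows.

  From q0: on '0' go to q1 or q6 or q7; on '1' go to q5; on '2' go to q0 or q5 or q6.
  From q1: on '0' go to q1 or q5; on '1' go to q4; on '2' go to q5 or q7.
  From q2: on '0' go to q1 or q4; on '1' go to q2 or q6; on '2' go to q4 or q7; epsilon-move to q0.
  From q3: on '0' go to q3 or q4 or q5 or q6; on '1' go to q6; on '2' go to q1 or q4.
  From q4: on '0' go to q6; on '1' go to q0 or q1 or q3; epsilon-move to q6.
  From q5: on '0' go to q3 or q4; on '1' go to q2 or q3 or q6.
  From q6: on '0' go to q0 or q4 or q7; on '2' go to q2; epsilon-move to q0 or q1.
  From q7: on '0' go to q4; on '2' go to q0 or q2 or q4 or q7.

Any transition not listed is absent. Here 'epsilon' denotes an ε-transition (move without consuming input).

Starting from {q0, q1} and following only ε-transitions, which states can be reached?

{q0, q1}

Begin with {q0, q1}.
No ε-moves leave this set, so the closure equals the set itself.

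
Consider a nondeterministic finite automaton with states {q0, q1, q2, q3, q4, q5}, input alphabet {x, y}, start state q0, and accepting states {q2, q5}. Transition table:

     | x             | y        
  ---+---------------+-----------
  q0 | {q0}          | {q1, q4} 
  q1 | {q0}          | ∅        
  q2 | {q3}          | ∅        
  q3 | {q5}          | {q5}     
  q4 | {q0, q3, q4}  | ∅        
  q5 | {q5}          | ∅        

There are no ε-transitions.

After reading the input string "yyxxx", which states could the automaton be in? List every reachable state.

Start in {q0}.
Read 'y': {q0} → {q1, q4}.
Read 'y': {q1, q4} → ∅.
The set is empty and remains empty for the remaining 3 symbols.

∅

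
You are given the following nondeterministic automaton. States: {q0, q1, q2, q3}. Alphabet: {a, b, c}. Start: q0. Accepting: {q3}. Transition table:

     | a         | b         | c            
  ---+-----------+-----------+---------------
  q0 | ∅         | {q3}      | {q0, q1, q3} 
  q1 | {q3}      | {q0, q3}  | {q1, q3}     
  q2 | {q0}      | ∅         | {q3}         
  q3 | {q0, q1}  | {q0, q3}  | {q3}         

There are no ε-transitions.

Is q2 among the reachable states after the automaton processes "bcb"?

No

Start in {q0}.
Read 'b': q0→{q3}; now {q3}.
Read 'c': q3→{q3}; now {q3}.
Read 'b': q3→{q0, q3}; now {q0, q3}.
State q2 is not in {q0, q3}.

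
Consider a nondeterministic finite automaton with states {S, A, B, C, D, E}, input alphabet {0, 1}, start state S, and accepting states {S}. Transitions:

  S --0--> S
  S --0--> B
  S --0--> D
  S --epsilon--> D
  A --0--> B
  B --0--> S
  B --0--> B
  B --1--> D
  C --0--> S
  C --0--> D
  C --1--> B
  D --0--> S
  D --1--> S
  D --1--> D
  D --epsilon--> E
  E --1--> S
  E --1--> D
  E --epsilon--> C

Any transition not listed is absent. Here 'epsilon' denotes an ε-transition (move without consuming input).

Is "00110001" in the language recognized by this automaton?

Yes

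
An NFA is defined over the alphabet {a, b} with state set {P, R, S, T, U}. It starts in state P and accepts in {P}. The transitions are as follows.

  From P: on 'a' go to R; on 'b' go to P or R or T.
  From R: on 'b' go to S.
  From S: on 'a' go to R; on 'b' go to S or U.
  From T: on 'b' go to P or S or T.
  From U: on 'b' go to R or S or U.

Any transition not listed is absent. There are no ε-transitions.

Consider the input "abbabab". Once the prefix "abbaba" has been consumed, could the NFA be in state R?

Yes

Start in {P}.
Read 'a': {P} → {R}.
Read 'b': {R} → {S}.
Read 'b': {S} → {S, U}.
Read 'a': {S, U} → {R}.
Read 'b': {R} → {S}.
Read 'a': {S} → {R}.
State R is in {R}.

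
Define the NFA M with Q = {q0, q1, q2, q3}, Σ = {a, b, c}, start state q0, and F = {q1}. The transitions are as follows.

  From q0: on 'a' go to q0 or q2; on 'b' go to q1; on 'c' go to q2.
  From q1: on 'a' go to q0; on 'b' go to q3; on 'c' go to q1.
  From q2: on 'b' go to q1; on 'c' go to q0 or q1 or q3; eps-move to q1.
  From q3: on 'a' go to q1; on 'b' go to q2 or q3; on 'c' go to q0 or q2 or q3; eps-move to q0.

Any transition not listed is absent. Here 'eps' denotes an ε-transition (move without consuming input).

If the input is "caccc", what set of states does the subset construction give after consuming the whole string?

{q0, q1, q2, q3}

Start in {q0}.
Read 'c': {q0} → {q1, q2}.
Read 'a': {q1, q2} → {q0}.
Read 'c': {q0} → {q1, q2}.
Read 'c': {q1, q2} → {q0, q1, q3}.
Read 'c': {q0, q1, q3} → {q0, q1, q2, q3}.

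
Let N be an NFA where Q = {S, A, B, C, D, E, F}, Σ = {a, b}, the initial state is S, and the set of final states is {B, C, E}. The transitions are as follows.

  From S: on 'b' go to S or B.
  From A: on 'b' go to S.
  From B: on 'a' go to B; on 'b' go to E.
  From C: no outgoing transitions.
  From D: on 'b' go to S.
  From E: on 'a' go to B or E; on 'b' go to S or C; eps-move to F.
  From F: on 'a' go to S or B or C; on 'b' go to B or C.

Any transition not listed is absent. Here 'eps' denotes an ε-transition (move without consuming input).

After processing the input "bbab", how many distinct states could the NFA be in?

5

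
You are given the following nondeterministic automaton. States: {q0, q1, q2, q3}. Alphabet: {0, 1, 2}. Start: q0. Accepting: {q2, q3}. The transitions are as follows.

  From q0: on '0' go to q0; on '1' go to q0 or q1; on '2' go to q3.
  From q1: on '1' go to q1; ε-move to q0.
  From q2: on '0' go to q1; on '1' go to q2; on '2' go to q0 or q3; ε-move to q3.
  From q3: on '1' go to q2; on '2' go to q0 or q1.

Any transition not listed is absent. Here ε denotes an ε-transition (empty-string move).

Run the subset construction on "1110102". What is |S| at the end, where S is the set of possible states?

1

Start in {q0}.
Read '1': q0→{q0, q1}; now {q0, q1}.
Read '1': q0→{q0, q1}, q1→{q1}; now {q0, q1}.
Read '1': q0→{q0, q1}, q1→{q1}; now {q0, q1}.
Read '0': q0→{q0}, q1→∅; now {q0}.
Read '1': q0→{q0, q1}; now {q0, q1}.
Read '0': q0→{q0}, q1→∅; now {q0}.
Read '2': q0→{q3}; now {q3}.
That set has 1 state.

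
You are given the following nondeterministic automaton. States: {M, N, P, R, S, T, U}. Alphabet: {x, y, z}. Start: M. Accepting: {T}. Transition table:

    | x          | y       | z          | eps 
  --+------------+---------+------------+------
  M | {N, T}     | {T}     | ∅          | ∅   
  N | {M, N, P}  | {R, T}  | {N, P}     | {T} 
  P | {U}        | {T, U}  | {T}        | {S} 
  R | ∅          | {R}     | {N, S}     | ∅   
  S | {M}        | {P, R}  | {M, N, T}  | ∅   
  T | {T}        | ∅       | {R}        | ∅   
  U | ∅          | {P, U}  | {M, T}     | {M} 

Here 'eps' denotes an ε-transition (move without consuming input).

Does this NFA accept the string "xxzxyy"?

Yes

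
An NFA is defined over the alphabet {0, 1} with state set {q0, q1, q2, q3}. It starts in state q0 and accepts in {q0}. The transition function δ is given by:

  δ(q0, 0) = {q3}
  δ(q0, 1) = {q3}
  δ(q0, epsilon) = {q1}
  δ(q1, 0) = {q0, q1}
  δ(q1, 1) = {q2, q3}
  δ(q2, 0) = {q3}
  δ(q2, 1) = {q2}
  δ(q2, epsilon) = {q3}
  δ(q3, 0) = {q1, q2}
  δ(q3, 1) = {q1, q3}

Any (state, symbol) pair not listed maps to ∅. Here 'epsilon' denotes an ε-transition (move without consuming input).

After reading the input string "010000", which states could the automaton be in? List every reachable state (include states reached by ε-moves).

Start: ε-closure({q0}) = {q0, q1}.
Read '0': {q0, q1} → {q0, q1, q3}.
Read '1': {q0, q1, q3} → {q1, q2, q3}.
Read '0': {q1, q2, q3} → {q0, q1, q2, q3}.
Read '0': {q0, q1, q2, q3} → {q0, q1, q2, q3}.
Read '0': {q0, q1, q2, q3} → {q0, q1, q2, q3}.
Read '0': {q0, q1, q2, q3} → {q0, q1, q2, q3}.

{q0, q1, q2, q3}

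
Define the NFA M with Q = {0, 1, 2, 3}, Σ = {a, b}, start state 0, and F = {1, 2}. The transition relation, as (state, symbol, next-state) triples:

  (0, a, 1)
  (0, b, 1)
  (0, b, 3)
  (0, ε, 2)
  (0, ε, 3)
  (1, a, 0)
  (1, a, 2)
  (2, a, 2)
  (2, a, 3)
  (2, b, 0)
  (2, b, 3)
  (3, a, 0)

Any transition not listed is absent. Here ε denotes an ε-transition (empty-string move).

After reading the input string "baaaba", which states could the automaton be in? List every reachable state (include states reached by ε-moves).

Start: ε-closure({0}) = {0, 2, 3}.
Read 'b': 0→{1, 3}, 2→{0, 3}, 3→∅; union {0, 1, 3}; ε-closure = {0, 1, 2, 3}.
Read 'a': 0→{1}, 1→{0, 2}, 2→{2, 3}, 3→{0}; now {0, 1, 2, 3}.
Read 'a': 0→{1}, 1→{0, 2}, 2→{2, 3}, 3→{0}; now {0, 1, 2, 3}.
Read 'a': 0→{1}, 1→{0, 2}, 2→{2, 3}, 3→{0}; now {0, 1, 2, 3}.
Read 'b': 0→{1, 3}, 1→∅, 2→{0, 3}, 3→∅; union {0, 1, 3}; ε-closure = {0, 1, 2, 3}.
Read 'a': 0→{1}, 1→{0, 2}, 2→{2, 3}, 3→{0}; now {0, 1, 2, 3}.

{0, 1, 2, 3}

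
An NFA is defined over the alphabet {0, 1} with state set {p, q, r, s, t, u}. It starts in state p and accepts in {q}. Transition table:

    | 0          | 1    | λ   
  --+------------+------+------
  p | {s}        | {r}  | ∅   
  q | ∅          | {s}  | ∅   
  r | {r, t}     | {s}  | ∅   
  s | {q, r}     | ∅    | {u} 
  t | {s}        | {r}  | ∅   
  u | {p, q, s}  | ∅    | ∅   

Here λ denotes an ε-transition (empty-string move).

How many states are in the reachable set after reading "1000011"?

Start in {p}.
Read '1': p→{r}; now {r}.
Read '0': r→{r, t}; now {r, t}.
Read '0': r→{r, t}, t→{s}; union {r, s, t}; ε-closure = {r, s, t, u}.
Read '0': r→{r, t}, s→{q, r}, t→{s}, u→{p, q, s}; union {p, q, r, s, t}; ε-closure = {p, q, r, s, t, u}.
Read '0': p→{s}, q→∅, r→{r, t}, s→{q, r}, t→{s}, u→{p, q, s}; union {p, q, r, s, t}; ε-closure = {p, q, r, s, t, u}.
Read '1': p→{r}, q→{s}, r→{s}, s→∅, t→{r}, u→∅; union {r, s}; ε-closure = {r, s, u}.
Read '1': r→{s}, s→∅, u→∅; union {s}; ε-closure = {s, u}.
That set has 2 states.

2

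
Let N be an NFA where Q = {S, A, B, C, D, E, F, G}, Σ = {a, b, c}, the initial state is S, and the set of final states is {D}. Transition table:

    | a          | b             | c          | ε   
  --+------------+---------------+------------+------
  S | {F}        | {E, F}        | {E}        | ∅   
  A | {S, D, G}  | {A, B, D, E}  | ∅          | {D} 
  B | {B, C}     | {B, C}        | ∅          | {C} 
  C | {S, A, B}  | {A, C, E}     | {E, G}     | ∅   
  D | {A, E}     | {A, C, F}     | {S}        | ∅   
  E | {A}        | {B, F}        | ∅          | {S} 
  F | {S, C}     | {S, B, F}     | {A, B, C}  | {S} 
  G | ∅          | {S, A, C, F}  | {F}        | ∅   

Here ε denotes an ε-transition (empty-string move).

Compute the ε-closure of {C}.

{C}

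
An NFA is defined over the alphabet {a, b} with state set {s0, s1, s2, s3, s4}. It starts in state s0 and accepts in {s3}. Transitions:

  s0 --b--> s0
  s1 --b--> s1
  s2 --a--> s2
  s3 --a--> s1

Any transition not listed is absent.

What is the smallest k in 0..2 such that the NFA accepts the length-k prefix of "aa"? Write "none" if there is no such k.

none

Start in {s0}.
Read 'a': {s0} → ∅.
The set is empty and remains empty for the remaining 1 symbol.
No reachable set along the way intersects F.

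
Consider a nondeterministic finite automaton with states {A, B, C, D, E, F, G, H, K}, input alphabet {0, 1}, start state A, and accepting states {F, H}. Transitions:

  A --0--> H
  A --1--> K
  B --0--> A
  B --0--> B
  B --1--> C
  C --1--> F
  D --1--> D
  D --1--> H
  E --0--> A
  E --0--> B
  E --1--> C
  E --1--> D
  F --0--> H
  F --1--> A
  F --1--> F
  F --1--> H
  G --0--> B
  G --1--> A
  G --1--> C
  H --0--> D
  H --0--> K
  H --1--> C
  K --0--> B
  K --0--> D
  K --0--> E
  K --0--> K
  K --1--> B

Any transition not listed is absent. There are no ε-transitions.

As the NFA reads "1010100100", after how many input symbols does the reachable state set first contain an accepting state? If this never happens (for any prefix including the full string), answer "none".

Start in {A}.
Read '1': {A} → {K}.
Read '0': {K} → {B, D, E, K}.
Read '1': {B, D, E, K} → {B, C, D, H}.
None of the earlier sets intersect F, but {B, C, D, H} does.

3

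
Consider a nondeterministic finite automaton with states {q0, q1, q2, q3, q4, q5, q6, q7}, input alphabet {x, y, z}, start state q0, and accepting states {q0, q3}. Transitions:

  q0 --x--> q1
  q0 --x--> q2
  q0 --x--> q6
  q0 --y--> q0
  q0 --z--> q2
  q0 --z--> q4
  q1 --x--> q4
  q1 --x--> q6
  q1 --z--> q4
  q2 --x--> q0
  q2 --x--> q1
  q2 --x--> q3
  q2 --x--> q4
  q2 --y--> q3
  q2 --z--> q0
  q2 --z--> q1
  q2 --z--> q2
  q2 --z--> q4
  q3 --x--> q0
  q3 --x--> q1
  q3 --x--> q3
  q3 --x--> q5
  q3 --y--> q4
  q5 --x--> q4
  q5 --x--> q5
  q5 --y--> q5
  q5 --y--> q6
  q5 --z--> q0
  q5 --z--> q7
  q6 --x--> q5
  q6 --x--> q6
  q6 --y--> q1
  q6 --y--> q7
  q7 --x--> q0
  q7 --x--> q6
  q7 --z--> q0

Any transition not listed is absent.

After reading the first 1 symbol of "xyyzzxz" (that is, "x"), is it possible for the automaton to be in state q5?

Start in {q0}.
Read 'x': {q0} → {q1, q2, q6}.
State q5 is not in {q1, q2, q6}.

No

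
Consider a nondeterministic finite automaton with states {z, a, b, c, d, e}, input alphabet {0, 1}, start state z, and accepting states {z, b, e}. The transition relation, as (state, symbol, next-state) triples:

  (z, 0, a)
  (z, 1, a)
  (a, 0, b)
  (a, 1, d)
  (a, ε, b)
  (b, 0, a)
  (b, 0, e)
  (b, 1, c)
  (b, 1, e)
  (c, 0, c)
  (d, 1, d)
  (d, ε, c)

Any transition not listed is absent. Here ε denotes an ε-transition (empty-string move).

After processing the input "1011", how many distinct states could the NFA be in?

Start in {z}.
Read '1': z→{a}; union {a}; ε-closure = {a, b}.
Read '0': a→{b}, b→{a, e}; now {a, b, e}.
Read '1': a→{d}, b→{c, e}, e→∅; now {c, d, e}.
Read '1': c→∅, d→{d}, e→∅; union {d}; ε-closure = {c, d}.
That set has 2 states.

2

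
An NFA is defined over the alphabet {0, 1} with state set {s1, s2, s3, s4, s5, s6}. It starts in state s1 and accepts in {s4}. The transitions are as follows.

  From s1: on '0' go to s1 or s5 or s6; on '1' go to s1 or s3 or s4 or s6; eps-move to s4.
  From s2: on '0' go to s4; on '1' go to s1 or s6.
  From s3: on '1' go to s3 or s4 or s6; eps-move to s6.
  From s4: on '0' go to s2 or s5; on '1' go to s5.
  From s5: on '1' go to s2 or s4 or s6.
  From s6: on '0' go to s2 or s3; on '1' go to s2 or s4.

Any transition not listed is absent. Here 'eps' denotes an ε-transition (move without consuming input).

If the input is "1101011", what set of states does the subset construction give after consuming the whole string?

{s1, s2, s3, s4, s5, s6}

Start: ε-closure({s1}) = {s1, s4}.
Read '1': s1→{s1, s3, s4, s6}, s4→{s5}; now {s1, s3, s4, s5, s6}.
Read '1': s1→{s1, s3, s4, s6}, s3→{s3, s4, s6}, s4→{s5}, s5→{s2, s4, s6}, s6→{s2, s4}; now {s1, s2, s3, s4, s5, s6}.
Read '0': s1→{s1, s5, s6}, s2→{s4}, s3→∅, s4→{s2, s5}, s5→∅, s6→{s2, s3}; now {s1, s2, s3, s4, s5, s6}.
Read '1': s1→{s1, s3, s4, s6}, s2→{s1, s6}, s3→{s3, s4, s6}, s4→{s5}, s5→{s2, s4, s6}, s6→{s2, s4}; now {s1, s2, s3, s4, s5, s6}.
Read '0': s1→{s1, s5, s6}, s2→{s4}, s3→∅, s4→{s2, s5}, s5→∅, s6→{s2, s3}; now {s1, s2, s3, s4, s5, s6}.
Read '1': s1→{s1, s3, s4, s6}, s2→{s1, s6}, s3→{s3, s4, s6}, s4→{s5}, s5→{s2, s4, s6}, s6→{s2, s4}; now {s1, s2, s3, s4, s5, s6}.
Read '1': s1→{s1, s3, s4, s6}, s2→{s1, s6}, s3→{s3, s4, s6}, s4→{s5}, s5→{s2, s4, s6}, s6→{s2, s4}; now {s1, s2, s3, s4, s5, s6}.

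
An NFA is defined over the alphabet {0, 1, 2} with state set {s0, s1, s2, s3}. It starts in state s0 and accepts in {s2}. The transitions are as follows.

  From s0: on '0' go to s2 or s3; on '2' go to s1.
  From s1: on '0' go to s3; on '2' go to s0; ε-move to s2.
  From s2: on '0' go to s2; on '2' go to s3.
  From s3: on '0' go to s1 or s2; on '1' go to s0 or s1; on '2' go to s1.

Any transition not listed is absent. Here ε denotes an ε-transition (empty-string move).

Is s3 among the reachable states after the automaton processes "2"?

No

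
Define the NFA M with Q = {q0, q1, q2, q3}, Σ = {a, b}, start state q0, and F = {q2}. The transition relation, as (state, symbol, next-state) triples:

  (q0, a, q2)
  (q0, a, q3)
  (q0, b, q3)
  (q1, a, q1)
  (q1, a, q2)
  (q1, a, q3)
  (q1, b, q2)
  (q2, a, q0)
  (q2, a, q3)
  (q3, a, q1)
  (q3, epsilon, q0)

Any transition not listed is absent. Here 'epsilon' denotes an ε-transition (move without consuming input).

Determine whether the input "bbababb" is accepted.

No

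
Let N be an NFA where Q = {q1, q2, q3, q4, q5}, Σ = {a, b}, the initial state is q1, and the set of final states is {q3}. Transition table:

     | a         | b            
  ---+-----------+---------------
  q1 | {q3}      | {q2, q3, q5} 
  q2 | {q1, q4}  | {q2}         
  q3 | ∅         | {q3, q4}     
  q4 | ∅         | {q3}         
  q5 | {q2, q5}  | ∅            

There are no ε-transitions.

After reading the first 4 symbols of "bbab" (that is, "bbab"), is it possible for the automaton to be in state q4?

No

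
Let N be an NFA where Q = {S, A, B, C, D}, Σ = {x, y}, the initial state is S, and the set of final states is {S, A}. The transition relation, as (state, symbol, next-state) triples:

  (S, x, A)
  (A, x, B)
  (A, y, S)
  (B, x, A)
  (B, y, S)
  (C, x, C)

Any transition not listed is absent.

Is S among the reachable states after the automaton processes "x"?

Start in {S}.
Read 'x': S→{A}; now {A}.
State S is not in {A}.

No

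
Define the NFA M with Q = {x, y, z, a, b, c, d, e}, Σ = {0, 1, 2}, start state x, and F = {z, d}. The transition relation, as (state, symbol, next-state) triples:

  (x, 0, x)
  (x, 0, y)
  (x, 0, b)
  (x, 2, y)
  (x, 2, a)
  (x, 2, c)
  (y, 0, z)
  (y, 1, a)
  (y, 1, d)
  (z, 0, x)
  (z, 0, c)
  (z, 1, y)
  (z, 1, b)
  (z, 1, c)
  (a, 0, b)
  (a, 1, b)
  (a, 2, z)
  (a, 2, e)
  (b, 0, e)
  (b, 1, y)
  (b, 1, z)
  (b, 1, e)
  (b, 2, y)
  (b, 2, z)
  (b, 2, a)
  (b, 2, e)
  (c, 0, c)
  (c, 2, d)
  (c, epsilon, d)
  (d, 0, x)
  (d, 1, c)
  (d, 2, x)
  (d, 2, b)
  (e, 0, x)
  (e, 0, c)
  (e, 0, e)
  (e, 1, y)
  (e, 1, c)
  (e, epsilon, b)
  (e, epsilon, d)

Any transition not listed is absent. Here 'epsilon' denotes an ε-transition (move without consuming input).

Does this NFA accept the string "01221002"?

Yes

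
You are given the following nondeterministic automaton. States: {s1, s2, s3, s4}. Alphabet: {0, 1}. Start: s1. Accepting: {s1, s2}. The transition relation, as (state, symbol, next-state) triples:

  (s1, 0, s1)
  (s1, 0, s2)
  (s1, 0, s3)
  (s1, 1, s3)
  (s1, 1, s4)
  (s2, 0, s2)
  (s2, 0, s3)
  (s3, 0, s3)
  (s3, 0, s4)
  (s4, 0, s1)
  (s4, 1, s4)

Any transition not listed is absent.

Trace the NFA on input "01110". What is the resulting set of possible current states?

{s1}

Start in {s1}.
Read '0': {s1} → {s1, s2, s3}.
Read '1': {s1, s2, s3} → {s3, s4}.
Read '1': {s3, s4} → {s4}.
Read '1': {s4} → {s4}.
Read '0': {s4} → {s1}.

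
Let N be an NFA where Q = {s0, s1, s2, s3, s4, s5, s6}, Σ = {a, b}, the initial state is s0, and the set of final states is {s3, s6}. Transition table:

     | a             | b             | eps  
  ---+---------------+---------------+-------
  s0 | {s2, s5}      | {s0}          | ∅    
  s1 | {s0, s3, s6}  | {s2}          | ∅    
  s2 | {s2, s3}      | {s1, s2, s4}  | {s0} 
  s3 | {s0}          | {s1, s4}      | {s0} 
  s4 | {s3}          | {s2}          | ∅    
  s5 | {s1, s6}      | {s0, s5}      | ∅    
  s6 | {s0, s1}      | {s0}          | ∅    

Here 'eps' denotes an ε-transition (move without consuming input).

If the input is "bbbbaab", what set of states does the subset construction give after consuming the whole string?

Start in {s0}.
Read 'b': s0→{s0}; now {s0}.
Read 'b': s0→{s0}; now {s0}.
Read 'b': s0→{s0}; now {s0}.
Read 'b': s0→{s0}; now {s0}.
Read 'a': s0→{s2, s5}; union {s2, s5}; ε-closure = {s0, s2, s5}.
Read 'a': s0→{s2, s5}, s2→{s2, s3}, s5→{s1, s6}; union {s1, s2, s3, s5, s6}; ε-closure = {s0, s1, s2, s3, s5, s6}.
Read 'b': s0→{s0}, s1→{s2}, s2→{s1, s2, s4}, s3→{s1, s4}, s5→{s0, s5}, s6→{s0}; now {s0, s1, s2, s4, s5}.

{s0, s1, s2, s4, s5}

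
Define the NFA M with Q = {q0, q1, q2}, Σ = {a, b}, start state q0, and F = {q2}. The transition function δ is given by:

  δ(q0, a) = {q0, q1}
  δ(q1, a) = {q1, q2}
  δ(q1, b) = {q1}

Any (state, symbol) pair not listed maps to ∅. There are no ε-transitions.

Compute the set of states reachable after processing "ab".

{q1}

Start in {q0}.
Read 'a': q0→{q0, q1}; now {q0, q1}.
Read 'b': q0→∅, q1→{q1}; now {q1}.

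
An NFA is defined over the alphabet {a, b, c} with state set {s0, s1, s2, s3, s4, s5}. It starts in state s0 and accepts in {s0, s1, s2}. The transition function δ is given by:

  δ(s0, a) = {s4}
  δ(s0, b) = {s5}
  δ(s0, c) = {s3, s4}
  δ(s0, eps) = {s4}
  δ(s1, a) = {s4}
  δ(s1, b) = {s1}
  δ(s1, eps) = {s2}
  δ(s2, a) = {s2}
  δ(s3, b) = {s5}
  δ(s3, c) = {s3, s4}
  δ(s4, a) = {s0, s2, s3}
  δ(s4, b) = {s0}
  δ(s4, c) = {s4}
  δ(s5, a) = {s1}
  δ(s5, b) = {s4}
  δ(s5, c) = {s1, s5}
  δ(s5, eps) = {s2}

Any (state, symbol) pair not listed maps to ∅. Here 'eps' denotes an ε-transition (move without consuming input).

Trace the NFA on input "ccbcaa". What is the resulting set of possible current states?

{s0, s2, s3, s4}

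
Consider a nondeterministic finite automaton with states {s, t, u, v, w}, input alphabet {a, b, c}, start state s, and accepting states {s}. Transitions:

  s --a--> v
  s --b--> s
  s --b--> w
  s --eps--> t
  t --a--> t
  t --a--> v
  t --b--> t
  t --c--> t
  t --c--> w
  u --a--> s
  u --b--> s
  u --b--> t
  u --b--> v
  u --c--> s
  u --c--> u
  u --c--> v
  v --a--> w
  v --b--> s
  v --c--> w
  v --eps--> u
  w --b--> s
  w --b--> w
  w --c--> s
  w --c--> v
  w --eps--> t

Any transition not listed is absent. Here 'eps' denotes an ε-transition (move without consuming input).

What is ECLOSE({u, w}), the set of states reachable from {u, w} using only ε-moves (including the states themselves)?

{t, u, w}

Begin with {u, w}.
ε-move w → t; add t.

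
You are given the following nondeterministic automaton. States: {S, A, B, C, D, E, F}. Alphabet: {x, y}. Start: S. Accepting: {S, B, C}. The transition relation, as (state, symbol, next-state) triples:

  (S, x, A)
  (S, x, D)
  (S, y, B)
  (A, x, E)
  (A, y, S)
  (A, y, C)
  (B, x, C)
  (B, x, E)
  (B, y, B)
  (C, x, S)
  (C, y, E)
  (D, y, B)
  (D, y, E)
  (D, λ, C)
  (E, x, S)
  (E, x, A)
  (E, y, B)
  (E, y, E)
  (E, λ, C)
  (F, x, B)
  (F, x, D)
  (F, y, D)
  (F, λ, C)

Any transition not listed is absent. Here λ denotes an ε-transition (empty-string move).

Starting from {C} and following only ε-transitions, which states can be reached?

Begin with {C}.
No ε-moves leave this set, so the closure equals the set itself.

{C}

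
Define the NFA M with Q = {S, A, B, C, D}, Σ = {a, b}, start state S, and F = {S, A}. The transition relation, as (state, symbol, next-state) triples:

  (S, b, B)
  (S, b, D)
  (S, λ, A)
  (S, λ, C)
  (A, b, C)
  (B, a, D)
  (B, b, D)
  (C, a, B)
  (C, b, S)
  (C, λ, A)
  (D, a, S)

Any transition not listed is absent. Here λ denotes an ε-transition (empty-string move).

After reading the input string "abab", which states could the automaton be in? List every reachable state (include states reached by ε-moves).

{S, A, B, C, D}

Start: ε-closure({S}) = {S, A, C}.
Read 'a': {S, A, C} → {B}.
Read 'b': {B} → {D}.
Read 'a': {D} → {S, A, C}.
Read 'b': {S, A, C} → {S, A, B, C, D}.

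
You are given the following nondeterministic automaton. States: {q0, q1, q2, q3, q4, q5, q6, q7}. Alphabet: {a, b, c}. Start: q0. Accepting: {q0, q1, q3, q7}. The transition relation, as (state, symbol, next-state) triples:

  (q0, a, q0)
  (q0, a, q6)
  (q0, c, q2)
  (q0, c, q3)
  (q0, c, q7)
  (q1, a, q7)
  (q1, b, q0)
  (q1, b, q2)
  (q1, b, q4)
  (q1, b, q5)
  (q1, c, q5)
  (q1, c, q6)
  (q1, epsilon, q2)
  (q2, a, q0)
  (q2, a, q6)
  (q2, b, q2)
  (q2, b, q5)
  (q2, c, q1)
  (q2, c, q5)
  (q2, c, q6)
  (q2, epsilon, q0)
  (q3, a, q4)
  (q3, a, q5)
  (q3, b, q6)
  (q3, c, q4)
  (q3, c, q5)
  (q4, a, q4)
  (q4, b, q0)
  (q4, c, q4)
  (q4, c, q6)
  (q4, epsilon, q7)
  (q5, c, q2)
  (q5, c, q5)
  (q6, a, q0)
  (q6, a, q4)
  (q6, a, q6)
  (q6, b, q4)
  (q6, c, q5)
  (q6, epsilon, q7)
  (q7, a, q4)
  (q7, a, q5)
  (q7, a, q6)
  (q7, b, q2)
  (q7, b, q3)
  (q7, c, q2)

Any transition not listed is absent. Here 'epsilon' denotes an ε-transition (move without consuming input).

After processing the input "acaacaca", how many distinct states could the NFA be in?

5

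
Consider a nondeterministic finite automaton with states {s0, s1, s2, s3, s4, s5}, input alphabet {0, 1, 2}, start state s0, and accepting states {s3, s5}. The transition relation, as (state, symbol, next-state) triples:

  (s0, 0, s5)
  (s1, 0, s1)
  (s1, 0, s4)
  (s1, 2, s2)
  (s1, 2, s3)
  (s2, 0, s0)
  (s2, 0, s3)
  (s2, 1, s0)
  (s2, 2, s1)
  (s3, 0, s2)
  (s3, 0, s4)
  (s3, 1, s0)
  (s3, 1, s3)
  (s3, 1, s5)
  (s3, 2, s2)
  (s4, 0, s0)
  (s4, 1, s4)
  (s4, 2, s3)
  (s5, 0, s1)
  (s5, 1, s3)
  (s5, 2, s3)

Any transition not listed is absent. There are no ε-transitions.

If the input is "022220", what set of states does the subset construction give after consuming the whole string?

Start in {s0}.
Read '0': s0→{s5}; now {s5}.
Read '2': s5→{s3}; now {s3}.
Read '2': s3→{s2}; now {s2}.
Read '2': s2→{s1}; now {s1}.
Read '2': s1→{s2, s3}; now {s2, s3}.
Read '0': s2→{s0, s3}, s3→{s2, s4}; now {s0, s2, s3, s4}.

{s0, s2, s3, s4}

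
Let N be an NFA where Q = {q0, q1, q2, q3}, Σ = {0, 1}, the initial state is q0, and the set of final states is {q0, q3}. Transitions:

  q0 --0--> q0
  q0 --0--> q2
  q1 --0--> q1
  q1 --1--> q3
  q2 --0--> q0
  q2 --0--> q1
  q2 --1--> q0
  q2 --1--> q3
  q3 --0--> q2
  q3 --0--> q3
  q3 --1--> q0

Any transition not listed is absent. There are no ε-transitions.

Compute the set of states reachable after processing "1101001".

∅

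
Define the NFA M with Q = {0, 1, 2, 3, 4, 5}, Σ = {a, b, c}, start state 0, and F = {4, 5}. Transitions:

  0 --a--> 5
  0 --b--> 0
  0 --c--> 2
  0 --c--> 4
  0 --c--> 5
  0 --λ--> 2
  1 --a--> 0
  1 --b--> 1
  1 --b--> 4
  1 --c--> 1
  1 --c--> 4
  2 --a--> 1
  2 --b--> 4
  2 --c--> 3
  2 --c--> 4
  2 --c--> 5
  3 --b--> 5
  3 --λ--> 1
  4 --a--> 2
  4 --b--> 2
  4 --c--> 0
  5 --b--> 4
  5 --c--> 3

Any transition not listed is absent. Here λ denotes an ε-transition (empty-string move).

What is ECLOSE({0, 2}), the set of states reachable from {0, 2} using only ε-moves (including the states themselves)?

Begin with {0, 2}.
No ε-moves leave this set, so the closure equals the set itself.

{0, 2}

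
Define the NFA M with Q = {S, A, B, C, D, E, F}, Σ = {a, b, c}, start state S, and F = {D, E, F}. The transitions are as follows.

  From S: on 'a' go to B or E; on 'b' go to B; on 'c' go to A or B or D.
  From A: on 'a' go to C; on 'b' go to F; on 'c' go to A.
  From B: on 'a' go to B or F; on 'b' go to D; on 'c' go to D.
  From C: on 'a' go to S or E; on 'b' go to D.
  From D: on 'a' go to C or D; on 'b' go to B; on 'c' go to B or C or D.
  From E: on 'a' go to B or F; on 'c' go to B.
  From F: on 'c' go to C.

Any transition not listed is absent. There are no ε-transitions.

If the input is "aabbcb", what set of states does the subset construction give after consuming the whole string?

{B}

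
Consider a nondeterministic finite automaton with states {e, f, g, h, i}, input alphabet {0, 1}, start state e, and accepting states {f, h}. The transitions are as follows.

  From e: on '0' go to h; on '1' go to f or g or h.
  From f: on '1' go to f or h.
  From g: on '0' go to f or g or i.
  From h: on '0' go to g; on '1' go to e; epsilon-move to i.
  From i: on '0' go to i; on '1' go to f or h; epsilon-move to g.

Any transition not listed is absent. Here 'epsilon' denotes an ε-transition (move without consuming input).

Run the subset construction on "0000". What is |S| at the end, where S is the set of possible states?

3

Start in {e}.
Read '0': e→{h}; union {h}; ε-closure = {g, h, i}.
Read '0': g→{f, g, i}, h→{g}, i→{i}; now {f, g, i}.
Read '0': f→∅, g→{f, g, i}, i→{i}; now {f, g, i}.
Read '0': f→∅, g→{f, g, i}, i→{i}; now {f, g, i}.
That set has 3 states.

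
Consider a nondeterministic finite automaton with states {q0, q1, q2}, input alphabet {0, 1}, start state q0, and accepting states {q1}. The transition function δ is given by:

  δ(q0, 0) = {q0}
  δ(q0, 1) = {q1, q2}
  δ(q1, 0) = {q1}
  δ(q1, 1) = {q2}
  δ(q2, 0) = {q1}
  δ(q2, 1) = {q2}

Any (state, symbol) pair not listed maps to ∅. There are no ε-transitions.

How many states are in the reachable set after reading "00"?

Start in {q0}.
Read '0': {q0} → {q0}.
Read '0': {q0} → {q0}.
That set has 1 state.

1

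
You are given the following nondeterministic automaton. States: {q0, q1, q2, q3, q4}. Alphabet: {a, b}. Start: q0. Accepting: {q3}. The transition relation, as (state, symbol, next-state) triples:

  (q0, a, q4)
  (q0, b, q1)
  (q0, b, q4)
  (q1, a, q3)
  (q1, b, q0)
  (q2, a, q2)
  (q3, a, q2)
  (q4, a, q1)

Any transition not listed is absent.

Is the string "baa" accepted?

Yes

Start in {q0}.
Read 'b': {q0} → {q1, q4}.
Read 'a': {q1, q4} → {q1, q3}.
Read 'a': {q1, q3} → {q2, q3}.
The final set {q2, q3} contains the accepting state q3.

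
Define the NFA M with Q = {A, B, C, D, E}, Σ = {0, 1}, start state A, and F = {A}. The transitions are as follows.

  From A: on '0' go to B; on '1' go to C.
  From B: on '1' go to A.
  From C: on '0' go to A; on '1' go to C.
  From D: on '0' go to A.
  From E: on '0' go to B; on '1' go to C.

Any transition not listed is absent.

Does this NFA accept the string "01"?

Yes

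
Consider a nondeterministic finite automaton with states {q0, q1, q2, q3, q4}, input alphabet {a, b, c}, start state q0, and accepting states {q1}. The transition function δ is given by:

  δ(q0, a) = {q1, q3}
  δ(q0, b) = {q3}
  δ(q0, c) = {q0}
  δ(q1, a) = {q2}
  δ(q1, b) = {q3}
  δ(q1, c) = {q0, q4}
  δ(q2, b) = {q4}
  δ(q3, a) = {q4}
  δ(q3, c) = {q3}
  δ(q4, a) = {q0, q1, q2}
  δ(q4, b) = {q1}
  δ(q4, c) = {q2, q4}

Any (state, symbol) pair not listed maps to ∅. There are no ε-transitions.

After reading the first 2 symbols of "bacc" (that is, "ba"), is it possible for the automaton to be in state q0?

Start in {q0}.
Read 'b': {q0} → {q3}.
Read 'a': {q3} → {q4}.
State q0 is not in {q4}.

No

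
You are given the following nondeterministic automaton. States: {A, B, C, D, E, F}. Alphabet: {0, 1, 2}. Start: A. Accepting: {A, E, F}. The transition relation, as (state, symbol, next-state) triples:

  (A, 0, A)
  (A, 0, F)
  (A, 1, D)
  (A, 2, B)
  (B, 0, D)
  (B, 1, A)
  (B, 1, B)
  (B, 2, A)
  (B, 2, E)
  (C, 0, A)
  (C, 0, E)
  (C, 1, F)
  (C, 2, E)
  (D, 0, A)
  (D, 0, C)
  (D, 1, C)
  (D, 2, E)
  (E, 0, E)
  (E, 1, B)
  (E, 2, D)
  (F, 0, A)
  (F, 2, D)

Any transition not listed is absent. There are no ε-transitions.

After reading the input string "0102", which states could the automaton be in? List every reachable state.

Start in {A}.
Read '0': {A} → {A, F}.
Read '1': {A, F} → {D}.
Read '0': {D} → {A, C}.
Read '2': {A, C} → {B, E}.

{B, E}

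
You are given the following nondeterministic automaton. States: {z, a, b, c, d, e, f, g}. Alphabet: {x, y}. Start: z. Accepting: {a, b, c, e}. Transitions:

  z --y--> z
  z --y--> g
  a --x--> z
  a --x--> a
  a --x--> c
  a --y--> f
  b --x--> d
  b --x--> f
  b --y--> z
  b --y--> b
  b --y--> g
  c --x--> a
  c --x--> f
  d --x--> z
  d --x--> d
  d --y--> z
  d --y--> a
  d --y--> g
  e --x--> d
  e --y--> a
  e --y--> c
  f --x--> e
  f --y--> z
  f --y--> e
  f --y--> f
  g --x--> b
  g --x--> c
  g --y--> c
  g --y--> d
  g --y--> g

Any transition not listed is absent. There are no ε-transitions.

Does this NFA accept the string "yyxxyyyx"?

Yes

Start in {z}.
Read 'y': z→{z, g}; now {z, g}.
Read 'y': z→{z, g}, g→{c, d, g}; now {z, c, d, g}.
Read 'x': z→∅, c→{a, f}, d→{z, d}, g→{b, c}; now {z, a, b, c, d, f}.
Read 'x': z→∅, a→{z, a, c}, b→{d, f}, c→{a, f}, d→{z, d}, f→{e}; now {z, a, c, d, e, f}.
Read 'y': z→{z, g}, a→{f}, c→∅, d→{z, a, g}, e→{a, c}, f→{z, e, f}; now {z, a, c, e, f, g}.
Read 'y': z→{z, g}, a→{f}, c→∅, e→{a, c}, f→{z, e, f}, g→{c, d, g}; now {z, a, c, d, e, f, g}.
Read 'y': z→{z, g}, a→{f}, c→∅, d→{z, a, g}, e→{a, c}, f→{z, e, f}, g→{c, d, g}; now {z, a, c, d, e, f, g}.
Read 'x': z→∅, a→{z, a, c}, c→{a, f}, d→{z, d}, e→{d}, f→{e}, g→{b, c}; now {z, a, b, c, d, e, f}.
The final set {z, a, b, c, d, e, f} contains the accepting states a, b, c, e.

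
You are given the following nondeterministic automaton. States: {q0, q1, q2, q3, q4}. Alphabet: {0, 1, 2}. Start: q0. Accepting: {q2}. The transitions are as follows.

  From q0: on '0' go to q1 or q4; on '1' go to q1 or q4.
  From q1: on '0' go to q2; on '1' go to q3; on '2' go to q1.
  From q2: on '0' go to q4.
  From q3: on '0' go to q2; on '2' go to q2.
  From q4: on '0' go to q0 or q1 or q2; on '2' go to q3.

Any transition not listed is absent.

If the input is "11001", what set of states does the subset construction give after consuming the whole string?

∅

Start in {q0}.
Read '1': {q0} → {q1, q4}.
Read '1': {q1, q4} → {q3}.
Read '0': {q3} → {q2}.
Read '0': {q2} → {q4}.
Read '1': {q4} → ∅.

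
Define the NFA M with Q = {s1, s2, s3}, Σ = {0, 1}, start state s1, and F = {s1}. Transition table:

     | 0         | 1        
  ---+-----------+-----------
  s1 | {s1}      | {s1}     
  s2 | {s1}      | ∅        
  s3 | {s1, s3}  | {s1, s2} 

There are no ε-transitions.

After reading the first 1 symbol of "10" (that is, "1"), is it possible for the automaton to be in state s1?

Yes

Start in {s1}.
Read '1': {s1} → {s1}.
State s1 is in {s1}.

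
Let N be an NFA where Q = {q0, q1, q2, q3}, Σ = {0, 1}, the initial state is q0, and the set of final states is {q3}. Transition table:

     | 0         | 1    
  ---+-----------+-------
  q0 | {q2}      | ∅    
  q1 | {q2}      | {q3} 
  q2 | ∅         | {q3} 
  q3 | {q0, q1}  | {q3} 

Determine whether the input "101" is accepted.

Start in {q0}.
Read '1': {q0} → ∅.
The set is empty and remains empty for the remaining 2 symbols.
The final set ∅ contains no accepting state.

No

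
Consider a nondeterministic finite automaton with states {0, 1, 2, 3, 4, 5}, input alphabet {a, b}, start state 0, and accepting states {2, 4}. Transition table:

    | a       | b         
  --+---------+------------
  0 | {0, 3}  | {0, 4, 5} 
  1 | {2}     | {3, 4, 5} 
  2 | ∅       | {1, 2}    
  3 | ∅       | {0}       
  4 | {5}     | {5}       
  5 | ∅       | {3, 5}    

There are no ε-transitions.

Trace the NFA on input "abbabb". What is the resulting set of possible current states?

{0, 3, 4, 5}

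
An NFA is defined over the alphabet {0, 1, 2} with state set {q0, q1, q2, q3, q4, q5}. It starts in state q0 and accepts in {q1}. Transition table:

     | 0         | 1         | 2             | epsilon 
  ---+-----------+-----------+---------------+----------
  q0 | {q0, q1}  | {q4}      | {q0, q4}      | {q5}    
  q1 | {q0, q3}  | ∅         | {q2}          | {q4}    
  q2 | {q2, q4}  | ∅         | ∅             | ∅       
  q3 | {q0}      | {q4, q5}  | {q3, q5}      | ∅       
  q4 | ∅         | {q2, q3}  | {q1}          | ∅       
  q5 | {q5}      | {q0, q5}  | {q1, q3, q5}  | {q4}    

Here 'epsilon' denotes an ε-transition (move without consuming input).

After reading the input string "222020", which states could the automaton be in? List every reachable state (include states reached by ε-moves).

Start: ε-closure({q0}) = {q0, q4, q5}.
Read '2': {q0, q4, q5} → {q0, q1, q3, q4, q5}.
Read '2': {q0, q1, q3, q4, q5} → {q0, q1, q2, q3, q4, q5}.
Read '2': {q0, q1, q2, q3, q4, q5} → {q0, q1, q2, q3, q4, q5}.
Read '0': {q0, q1, q2, q3, q4, q5} → {q0, q1, q2, q3, q4, q5}.
Read '2': {q0, q1, q2, q3, q4, q5} → {q0, q1, q2, q3, q4, q5}.
Read '0': {q0, q1, q2, q3, q4, q5} → {q0, q1, q2, q3, q4, q5}.

{q0, q1, q2, q3, q4, q5}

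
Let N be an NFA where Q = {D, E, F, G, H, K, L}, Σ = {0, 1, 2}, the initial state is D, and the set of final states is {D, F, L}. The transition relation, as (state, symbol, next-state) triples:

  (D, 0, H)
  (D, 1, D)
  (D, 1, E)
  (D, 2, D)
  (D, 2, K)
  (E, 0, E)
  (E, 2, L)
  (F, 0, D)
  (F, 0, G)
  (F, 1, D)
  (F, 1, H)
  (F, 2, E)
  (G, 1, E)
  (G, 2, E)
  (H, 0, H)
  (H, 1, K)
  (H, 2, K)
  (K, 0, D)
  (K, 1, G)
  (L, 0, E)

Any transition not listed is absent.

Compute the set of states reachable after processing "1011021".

Start in {D}.
Read '1': D→{D, E}; now {D, E}.
Read '0': D→{H}, E→{E}; now {E, H}.
Read '1': E→∅, H→{K}; now {K}.
Read '1': K→{G}; now {G}.
Read '0': G→∅; now ∅.
The set is empty and remains empty for the remaining 2 symbols.

∅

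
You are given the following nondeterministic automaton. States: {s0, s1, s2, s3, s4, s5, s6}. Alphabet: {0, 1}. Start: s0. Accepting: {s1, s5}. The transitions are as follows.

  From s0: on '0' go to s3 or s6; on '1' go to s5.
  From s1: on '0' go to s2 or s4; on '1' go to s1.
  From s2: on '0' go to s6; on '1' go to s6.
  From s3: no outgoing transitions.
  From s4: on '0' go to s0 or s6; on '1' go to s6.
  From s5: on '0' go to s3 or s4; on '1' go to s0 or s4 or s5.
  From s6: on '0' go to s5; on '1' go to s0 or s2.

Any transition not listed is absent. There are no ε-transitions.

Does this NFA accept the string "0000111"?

Start in {s0}.
Read '0': s0→{s3, s6}; now {s3, s6}.
Read '0': s3→∅, s6→{s5}; now {s5}.
Read '0': s5→{s3, s4}; now {s3, s4}.
Read '0': s3→∅, s4→{s0, s6}; now {s0, s6}.
Read '1': s0→{s5}, s6→{s0, s2}; now {s0, s2, s5}.
Read '1': s0→{s5}, s2→{s6}, s5→{s0, s4, s5}; now {s0, s4, s5, s6}.
Read '1': s0→{s5}, s4→{s6}, s5→{s0, s4, s5}, s6→{s0, s2}; now {s0, s2, s4, s5, s6}.
The final set {s0, s2, s4, s5, s6} contains the accepting state s5.

Yes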